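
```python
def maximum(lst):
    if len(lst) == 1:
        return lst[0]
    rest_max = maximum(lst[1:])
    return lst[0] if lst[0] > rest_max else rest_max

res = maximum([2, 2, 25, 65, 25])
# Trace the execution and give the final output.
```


maximum([2, 2, 25, 65, 25])
= compare 2 with maximum([2, 25, 65, 25])
= compare 2 with maximum([25, 65, 25])
= compare 25 with maximum([65, 25])
= compare 65 with maximum([25])
Base: maximum([25]) = 25
compare 65 with 25: max = 65
compare 25 with 65: max = 65
compare 2 with 65: max = 65
compare 2 with 65: max = 65
= 65


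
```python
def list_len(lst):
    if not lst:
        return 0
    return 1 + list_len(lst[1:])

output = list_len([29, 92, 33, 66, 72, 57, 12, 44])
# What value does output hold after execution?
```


list_len([29, 92, 33, 66, 72, 57, 12, 44])
= 1 + list_len([92, 33, 66, 72, 57, 12, 44])
= 1 + 1 + list_len([33, 66, 72, 57, 12, 44])
= 1 + 1 + 1 + list_len([66, 72, 57, 12, 44])
= 1 + 1 + 1 + 1 + list_len([72, 57, 12, 44])
= 1 + 1 + 1 + 1 + 1 + list_len([57, 12, 44])
= 1 + 1 + 1 + 1 + 1 + 1 + list_len([12, 44])
= 1 + 1 + 1 + 1 + 1 + 1 + 1 + list_len([44])
= 1 + 1 + 1 + 1 + 1 + 1 + 1 + 1 + list_len([])
= 1 + 1 + 1 + 1 + 1 + 1 + 1 + 1 + 0
= 8


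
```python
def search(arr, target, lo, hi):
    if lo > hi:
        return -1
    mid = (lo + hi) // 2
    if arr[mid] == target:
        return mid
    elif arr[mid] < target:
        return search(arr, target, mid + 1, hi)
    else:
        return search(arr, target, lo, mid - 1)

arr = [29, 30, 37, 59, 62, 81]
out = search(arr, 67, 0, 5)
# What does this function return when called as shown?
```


search(arr, 67, 0, 5)
lo=0, hi=5, mid=2, arr[mid]=37
37 < 67, search right half
lo=3, hi=5, mid=4, arr[mid]=62
62 < 67, search right half
lo=5, hi=5, mid=5, arr[mid]=81
81 > 67, search left half
lo > hi, target not found, return -1
= -1


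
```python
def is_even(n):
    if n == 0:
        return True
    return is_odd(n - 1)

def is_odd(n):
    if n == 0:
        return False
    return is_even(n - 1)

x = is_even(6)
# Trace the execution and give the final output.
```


is_even(6)
= is_odd(5)
= is_even(4)
= is_odd(3)
= is_even(2)
= is_odd(1)
= is_even(0)
n == 0: return True
= True


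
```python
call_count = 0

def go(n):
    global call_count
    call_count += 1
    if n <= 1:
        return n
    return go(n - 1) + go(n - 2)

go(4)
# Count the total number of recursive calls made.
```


go(4) calls go(3) and go(2); each non-base call branches into two more.
Let C(k) = total number of calls made by go(k), including the call to go(k) itself.
Base cases: C(0) = 1, C(1) = 1
Recurrence: C(k) = 1 + C(k-1) + C(k-2)
  C(2) = 1 + C(1) + C(0) = 1 + 1 + 1 = 3
  C(3) = 1 + C(2) + C(1) = 1 + 3 + 1 = 5
  C(4) = 1 + C(3) + C(2) = 1 + 5 + 3 = 9
Total calls = C(4) = 9


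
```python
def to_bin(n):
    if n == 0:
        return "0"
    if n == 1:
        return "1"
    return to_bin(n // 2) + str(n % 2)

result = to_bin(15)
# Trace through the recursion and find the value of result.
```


to_bin(15)
= to_bin(7) + "1"
= to_bin(3) + "1" + "1"
= to_bin(1) + "1" + "1" + "1"
= "1" + "1" + "1" + "1"
= "1111"


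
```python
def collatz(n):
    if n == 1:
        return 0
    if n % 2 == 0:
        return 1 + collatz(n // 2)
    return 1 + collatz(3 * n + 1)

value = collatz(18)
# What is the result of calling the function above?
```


collatz(18)
18 is even -> collatz(9)
9 is odd -> 3*9+1 = 28 -> collatz(28)
28 is even -> collatz(14)
14 is even -> collatz(7)
7 is odd -> 3*7+1 = 22 -> collatz(22)
22 is even -> collatz(11)
11 is odd -> 3*11+1 = 34 -> collatz(34)
34 is even -> collatz(17)
17 is odd -> 3*17+1 = 52 -> collatz(52)
52 is even -> collatz(26)
26 is even -> collatz(13)
13 is odd -> 3*13+1 = 40 -> collatz(40)
40 is even -> collatz(20)
20 is even -> collatz(10)
10 is even -> collatz(5)
5 is odd -> 3*5+1 = 16 -> collatz(16)
16 is even -> collatz(8)
8 is even -> collatz(4)
4 is even -> collatz(2)
2 is even -> collatz(1)
Reached 1 after 20 steps
= 20


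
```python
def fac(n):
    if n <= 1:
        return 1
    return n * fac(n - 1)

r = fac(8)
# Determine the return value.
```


fac(8)
= 8 * fac(7)
= 8 * 7 * fac(6)
= 8 * 7 * 6 * fac(5)
= 8 * 7 * 6 * 5 * fac(4)
= 8 * 7 * 6 * 5 * 4 * fac(3)
= 8 * 7 * 6 * 5 * 4 * 3 * fac(2)
= 8 * 7 * 6 * 5 * 4 * 3 * 2 * fac(1)
= 8 * 7 * 6 * 5 * 4 * 3 * 2 * 1
= 40320


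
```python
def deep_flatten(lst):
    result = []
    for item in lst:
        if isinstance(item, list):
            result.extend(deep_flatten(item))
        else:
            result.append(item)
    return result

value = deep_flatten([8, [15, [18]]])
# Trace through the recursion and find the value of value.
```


deep_flatten([8, [15, [18]]])
Processing each element:
  8 is not a list -> append 8
  [15, [18]] is a list -> deep_flatten recursively -> [15, 18]
= [8, 15, 18]


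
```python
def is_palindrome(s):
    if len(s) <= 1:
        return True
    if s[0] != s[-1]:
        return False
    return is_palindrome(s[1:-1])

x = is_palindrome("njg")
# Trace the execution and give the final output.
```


is_palindrome("njg")
"njg": s[0]='n' != s[-1]='g' -> False
= False


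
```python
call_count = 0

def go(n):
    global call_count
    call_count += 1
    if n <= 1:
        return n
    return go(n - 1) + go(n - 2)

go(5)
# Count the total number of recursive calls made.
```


go(5) calls go(4) and go(3); each non-base call branches into two more.
Let C(k) = total number of calls made by go(k), including the call to go(k) itself.
Base cases: C(0) = 1, C(1) = 1
Recurrence: C(k) = 1 + C(k-1) + C(k-2)
  C(2) = 1 + C(1) + C(0) = 1 + 1 + 1 = 3
  C(3) = 1 + C(2) + C(1) = 1 + 3 + 1 = 5
  C(4) = 1 + C(3) + C(2) = 1 + 5 + 3 = 9
  C(5) = 1 + C(4) + C(3) = 1 + 9 + 5 = 15
Total calls = C(5) = 15


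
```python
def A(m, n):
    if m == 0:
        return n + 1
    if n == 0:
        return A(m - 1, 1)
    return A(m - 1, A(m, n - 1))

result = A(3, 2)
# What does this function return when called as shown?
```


A(3, 2)
= A(2, A(3, 1))
First compute A(3, 1) = 13
= A(2, 13)
= 29


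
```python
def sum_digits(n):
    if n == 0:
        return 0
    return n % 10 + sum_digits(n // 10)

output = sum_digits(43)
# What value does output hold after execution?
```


sum_digits(43)
= 3 + sum_digits(4)
= 3 + 4 + sum_digits(0)
= 3 + 4 + 0
= 7


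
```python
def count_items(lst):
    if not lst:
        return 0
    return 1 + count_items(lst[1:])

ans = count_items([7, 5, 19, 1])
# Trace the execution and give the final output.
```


count_items([7, 5, 19, 1])
= 1 + count_items([5, 19, 1])
= 1 + 1 + count_items([19, 1])
= 1 + 1 + 1 + count_items([1])
= 1 + 1 + 1 + 1 + count_items([])
= 1 + 1 + 1 + 1 + 0
= 4


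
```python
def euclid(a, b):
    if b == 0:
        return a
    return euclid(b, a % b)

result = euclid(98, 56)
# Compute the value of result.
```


euclid(98, 56)
= euclid(56, 98 % 56) = euclid(56, 42)
= euclid(42, 56 % 42) = euclid(42, 14)
= euclid(14, 42 % 14) = euclid(14, 0)
b == 0, return a = 14


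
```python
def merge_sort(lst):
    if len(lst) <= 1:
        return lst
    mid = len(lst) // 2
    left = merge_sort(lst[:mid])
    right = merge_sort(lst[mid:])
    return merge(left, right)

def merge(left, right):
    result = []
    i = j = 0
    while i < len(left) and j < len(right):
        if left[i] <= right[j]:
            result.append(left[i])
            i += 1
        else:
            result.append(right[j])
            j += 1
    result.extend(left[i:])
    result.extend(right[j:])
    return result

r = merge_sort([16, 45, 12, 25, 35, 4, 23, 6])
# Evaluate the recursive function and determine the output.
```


merge_sort([16, 45, 12, 25, 35, 4, 23, 6])
Split into [16, 45, 12, 25] and [35, 4, 23, 6]
Left sorted: [12, 16, 25, 45]
Right sorted: [4, 6, 23, 35]
Merge [12, 16, 25, 45] and [4, 6, 23, 35]
= [4, 6, 12, 16, 23, 25, 35, 45]


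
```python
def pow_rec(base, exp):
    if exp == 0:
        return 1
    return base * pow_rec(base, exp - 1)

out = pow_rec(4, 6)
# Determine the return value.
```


pow_rec(4, 6)
= 4 * pow_rec(4, 5)
= 4 * 4 * pow_rec(4, 4)
= 4 * 4 * 4 * pow_rec(4, 3)
= 4 * 4 * 4 * 4 * pow_rec(4, 2)
= 4 * 4 * 4 * 4 * 4 * pow_rec(4, 1)
= 4 * 4 * 4 * 4 * 4 * 4 * pow_rec(4, 0)
= 4 * 4 * 4 * 4 * 4 * 4 * 1
= 4096


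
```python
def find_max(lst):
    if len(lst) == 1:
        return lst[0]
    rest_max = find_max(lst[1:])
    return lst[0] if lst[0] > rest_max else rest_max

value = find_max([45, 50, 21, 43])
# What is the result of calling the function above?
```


find_max([45, 50, 21, 43])
= compare 45 with find_max([50, 21, 43])
= compare 50 with find_max([21, 43])
= compare 21 with find_max([43])
Base: find_max([43]) = 43
compare 21 with 43: max = 43
compare 50 with 43: max = 50
compare 45 with 50: max = 50
= 50


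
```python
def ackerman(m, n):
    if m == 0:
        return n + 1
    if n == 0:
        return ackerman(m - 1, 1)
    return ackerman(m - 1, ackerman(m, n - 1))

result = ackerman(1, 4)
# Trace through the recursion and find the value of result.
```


ackerman(1, 4)
= ackerman(0, ackerman(1, 3))
First compute ackerman(1, 3) = 5
= ackerman(0, 5)
= 6


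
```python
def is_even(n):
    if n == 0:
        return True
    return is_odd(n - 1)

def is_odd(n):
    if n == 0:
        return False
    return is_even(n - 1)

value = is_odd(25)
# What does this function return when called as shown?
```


is_odd(25)
= is_even(24)
= is_odd(23)
= is_even(22)
= is_odd(21)
= is_even(20)
= is_odd(19)
= is_even(18)
= is_odd(17)
= is_even(16)
= is_odd(15)
= is_even(14)
= is_odd(13)
= is_even(12)
= is_odd(11)
= is_even(10)
= is_odd(9)
= is_even(8)
= is_odd(7)
= is_even(6)
= is_odd(5)
= is_even(4)
= is_odd(3)
= is_even(2)
= is_odd(1)
= is_even(0)
n == 0: return True
= True


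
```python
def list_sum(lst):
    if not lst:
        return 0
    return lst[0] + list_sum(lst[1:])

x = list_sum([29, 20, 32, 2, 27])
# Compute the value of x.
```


list_sum([29, 20, 32, 2, 27])
= 29 + list_sum([20, 32, 2, 27])
= 29 + 20 + list_sum([32, 2, 27])
= 29 + 20 + 32 + list_sum([2, 27])
= 29 + 20 + 32 + 2 + list_sum([27])
= 29 + 20 + 32 + 2 + 27 + list_sum([])
= 29 + 20 + 32 + 2 + 27 + 0
= 110


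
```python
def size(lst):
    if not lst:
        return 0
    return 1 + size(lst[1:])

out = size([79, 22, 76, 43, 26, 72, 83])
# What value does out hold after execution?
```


size([79, 22, 76, 43, 26, 72, 83])
= 1 + size([22, 76, 43, 26, 72, 83])
= 1 + 1 + size([76, 43, 26, 72, 83])
= 1 + 1 + 1 + size([43, 26, 72, 83])
= 1 + 1 + 1 + 1 + size([26, 72, 83])
= 1 + 1 + 1 + 1 + 1 + size([72, 83])
= 1 + 1 + 1 + 1 + 1 + 1 + size([83])
= 1 + 1 + 1 + 1 + 1 + 1 + 1 + size([])
= 1 + 1 + 1 + 1 + 1 + 1 + 1 + 0
= 7


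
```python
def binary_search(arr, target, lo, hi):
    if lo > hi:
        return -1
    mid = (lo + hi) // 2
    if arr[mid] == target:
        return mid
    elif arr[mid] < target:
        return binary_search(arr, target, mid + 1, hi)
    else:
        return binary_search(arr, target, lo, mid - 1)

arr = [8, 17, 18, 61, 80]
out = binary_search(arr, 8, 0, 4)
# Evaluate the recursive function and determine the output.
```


binary_search(arr, 8, 0, 4)
lo=0, hi=4, mid=2, arr[mid]=18
18 > 8, search left half
lo=0, hi=1, mid=0, arr[mid]=8
arr[0] == 8, found at index 0
= 0


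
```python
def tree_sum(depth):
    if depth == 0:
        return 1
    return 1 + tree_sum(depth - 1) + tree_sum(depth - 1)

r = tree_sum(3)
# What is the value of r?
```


tree_sum(3)
= 1 + tree_sum(2) + tree_sum(2)
= 1 + 2 * tree_sum(2)
tree_sum(k) = 2^(k+1) - 1
tree_sum(0) = 1
tree_sum(1) = 3
tree_sum(2) = 7
tree_sum(3) = 15
tree_sum(3) = 2^4 - 1 = 15


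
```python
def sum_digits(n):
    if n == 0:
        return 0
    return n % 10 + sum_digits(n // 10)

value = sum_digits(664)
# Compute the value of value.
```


sum_digits(664)
= 4 + sum_digits(66)
= 4 + 6 + sum_digits(6)
= 4 + 6 + 6 + sum_digits(0)
= 4 + 6 + 6 + 0
= 16


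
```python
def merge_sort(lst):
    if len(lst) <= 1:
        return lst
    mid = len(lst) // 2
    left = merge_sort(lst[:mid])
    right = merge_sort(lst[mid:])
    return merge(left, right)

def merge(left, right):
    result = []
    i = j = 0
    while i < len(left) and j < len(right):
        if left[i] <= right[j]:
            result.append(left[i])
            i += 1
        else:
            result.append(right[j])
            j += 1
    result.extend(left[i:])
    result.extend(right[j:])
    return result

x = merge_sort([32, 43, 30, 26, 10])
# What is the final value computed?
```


merge_sort([32, 43, 30, 26, 10])
Split into [32, 43] and [30, 26, 10]
Left sorted: [32, 43]
Right sorted: [10, 26, 30]
Merge [32, 43] and [10, 26, 30]
= [10, 26, 30, 32, 43]


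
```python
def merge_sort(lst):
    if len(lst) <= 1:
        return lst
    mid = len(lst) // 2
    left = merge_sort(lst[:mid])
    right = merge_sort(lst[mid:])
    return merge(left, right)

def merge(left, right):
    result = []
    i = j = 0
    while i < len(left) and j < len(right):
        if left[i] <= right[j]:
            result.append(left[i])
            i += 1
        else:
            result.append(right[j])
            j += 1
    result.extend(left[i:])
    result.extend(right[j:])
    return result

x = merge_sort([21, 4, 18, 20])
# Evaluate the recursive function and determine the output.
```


merge_sort([21, 4, 18, 20])
Split into [21, 4] and [18, 20]
Left sorted: [4, 21]
Right sorted: [18, 20]
Merge [4, 21] and [18, 20]
= [4, 18, 20, 21]


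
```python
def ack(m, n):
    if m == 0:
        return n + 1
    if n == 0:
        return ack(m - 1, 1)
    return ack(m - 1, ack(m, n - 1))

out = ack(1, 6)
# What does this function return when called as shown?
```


ack(1, 6)
= ack(0, ack(1, 5))
First compute ack(1, 5) = 7
= ack(0, 7)
= 8


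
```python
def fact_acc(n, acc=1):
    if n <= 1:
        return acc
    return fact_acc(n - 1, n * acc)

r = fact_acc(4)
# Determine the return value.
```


fact_acc(4, 1)
= fact_acc(3, 4 * 1) = fact_acc(3, 4)
= fact_acc(2, 3 * 4) = fact_acc(2, 12)
= fact_acc(1, 2 * 12) = fact_acc(1, 24)
n <= 1, return acc = 24


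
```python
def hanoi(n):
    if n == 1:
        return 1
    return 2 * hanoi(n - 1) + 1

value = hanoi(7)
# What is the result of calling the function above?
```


hanoi(7)
= 2 * hanoi(6) + 1
= 2 * (2 * hanoi(5) + 1) + 1
= 2 * (2 * (2 * hanoi(4) + 1) + 1) + 1
= 2 * (2 * (2 * (2 * hanoi(3) + 1) + 1) + 1) + 1
= 2 * (2 * (2 * (2 * (2 * hanoi(2) + 1) + 1) + 1) + 1) + 1
= 2 * (2 * (2 * (2 * (2 * (2 * hanoi(1) + 1) + 1) + 1) + 1) + 1) + 1
Now compute bottom-up:
hanoi(1) = 1
hanoi(2) = 2 * 1 + 1 = 3
hanoi(3) = 2 * 3 + 1 = 7
hanoi(4) = 2 * 7 + 1 = 15
hanoi(5) = 2 * 15 + 1 = 31
hanoi(6) = 2 * 31 + 1 = 63
hanoi(7) = 2 * 63 + 1 = 127
= 127


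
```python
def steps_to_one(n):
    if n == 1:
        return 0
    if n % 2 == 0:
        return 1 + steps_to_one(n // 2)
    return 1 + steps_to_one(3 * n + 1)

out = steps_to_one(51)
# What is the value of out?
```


steps_to_one(51)
51 is odd -> 3*51+1 = 154 -> steps_to_one(154)
154 is even -> steps_to_one(77)
77 is odd -> 3*77+1 = 232 -> steps_to_one(232)
232 is even -> steps_to_one(116)
116 is even -> steps_to_one(58)
58 is even -> steps_to_one(29)
29 is odd -> 3*29+1 = 88 -> steps_to_one(88)
88 is even -> steps_to_one(44)
44 is even -> steps_to_one(22)
22 is even -> steps_to_one(11)
11 is odd -> 3*11+1 = 34 -> steps_to_one(34)
34 is even -> steps_to_one(17)
17 is odd -> 3*17+1 = 52 -> steps_to_one(52)
52 is even -> steps_to_one(26)
26 is even -> steps_to_one(13)
13 is odd -> 3*13+1 = 40 -> steps_to_one(40)
40 is even -> steps_to_one(20)
20 is even -> steps_to_one(10)
10 is even -> steps_to_one(5)
5 is odd -> 3*5+1 = 16 -> steps_to_one(16)
16 is even -> steps_to_one(8)
8 is even -> steps_to_one(4)
4 is even -> steps_to_one(2)
2 is even -> steps_to_one(1)
Reached 1 after 24 steps
= 24


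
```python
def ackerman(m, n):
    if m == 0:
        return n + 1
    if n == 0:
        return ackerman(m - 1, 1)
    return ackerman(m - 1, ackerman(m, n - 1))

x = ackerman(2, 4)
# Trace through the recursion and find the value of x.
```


ackerman(2, 4)
= ackerman(1, ackerman(2, 3))
First compute ackerman(2, 3) = 9
= ackerman(1, 9)
= 11


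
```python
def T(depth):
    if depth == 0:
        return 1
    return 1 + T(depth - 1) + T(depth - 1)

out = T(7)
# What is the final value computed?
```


T(7)
= 1 + T(6) + T(6)
= 1 + 2 * T(6)
T(k) = 2^(k+1) - 1
T(0) = 1
T(1) = 3
T(2) = 7
T(3) = 15
T(4) = 31
T(7) = 2^8 - 1 = 255


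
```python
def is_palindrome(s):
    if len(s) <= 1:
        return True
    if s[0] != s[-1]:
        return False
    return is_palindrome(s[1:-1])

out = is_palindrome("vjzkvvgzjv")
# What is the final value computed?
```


is_palindrome("vjzkvvgzjv")
"vjzkvvgzjv": s[0]='v' == s[-1]='v' -> is_palindrome("jzkvvgzj")
"jzkvvgzj": s[0]='j' == s[-1]='j' -> is_palindrome("zkvvgz")
"zkvvgz": s[0]='z' == s[-1]='z' -> is_palindrome("kvvg")
"kvvg": s[0]='k' != s[-1]='g' -> False
= False


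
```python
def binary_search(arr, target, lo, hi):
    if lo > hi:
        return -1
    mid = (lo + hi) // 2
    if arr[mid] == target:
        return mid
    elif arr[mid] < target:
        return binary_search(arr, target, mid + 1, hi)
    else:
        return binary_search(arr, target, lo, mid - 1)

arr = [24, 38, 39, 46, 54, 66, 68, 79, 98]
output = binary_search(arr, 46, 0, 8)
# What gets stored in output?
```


binary_search(arr, 46, 0, 8)
lo=0, hi=8, mid=4, arr[mid]=54
54 > 46, search left half
lo=0, hi=3, mid=1, arr[mid]=38
38 < 46, search right half
lo=2, hi=3, mid=2, arr[mid]=39
39 < 46, search right half
lo=3, hi=3, mid=3, arr[mid]=46
arr[3] == 46, found at index 3
= 3


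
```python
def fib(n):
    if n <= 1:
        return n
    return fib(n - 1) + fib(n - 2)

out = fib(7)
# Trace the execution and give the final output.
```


fib(7)
= fib(6) + fib(5)
= (fib(5) + fib(4)) + fib(5)
Computing bottom-up: fib(0)=0, fib(1)=1, fib(2)=1, fib(3)=2, fib(4)=3, fib(5)=5, fib(6)=8, fib(7)=13
= 13


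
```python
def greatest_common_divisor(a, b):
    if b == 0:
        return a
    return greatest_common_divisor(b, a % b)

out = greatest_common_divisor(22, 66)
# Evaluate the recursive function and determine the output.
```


greatest_common_divisor(22, 66)
= greatest_common_divisor(66, 22 % 66) = greatest_common_divisor(66, 22)
= greatest_common_divisor(22, 66 % 22) = greatest_common_divisor(22, 0)
b == 0, return a = 22


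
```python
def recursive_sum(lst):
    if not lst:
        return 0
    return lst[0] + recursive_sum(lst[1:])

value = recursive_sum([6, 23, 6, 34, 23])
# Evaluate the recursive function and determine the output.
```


recursive_sum([6, 23, 6, 34, 23])
= 6 + recursive_sum([23, 6, 34, 23])
= 6 + 23 + recursive_sum([6, 34, 23])
= 6 + 23 + 6 + recursive_sum([34, 23])
= 6 + 23 + 6 + 34 + recursive_sum([23])
= 6 + 23 + 6 + 34 + 23 + recursive_sum([])
= 6 + 23 + 6 + 34 + 23 + 0
= 92


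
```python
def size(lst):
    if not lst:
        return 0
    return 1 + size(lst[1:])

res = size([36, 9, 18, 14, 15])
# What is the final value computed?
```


size([36, 9, 18, 14, 15])
= 1 + size([9, 18, 14, 15])
= 1 + 1 + size([18, 14, 15])
= 1 + 1 + 1 + size([14, 15])
= 1 + 1 + 1 + 1 + size([15])
= 1 + 1 + 1 + 1 + 1 + size([])
= 1 + 1 + 1 + 1 + 1 + 0
= 5


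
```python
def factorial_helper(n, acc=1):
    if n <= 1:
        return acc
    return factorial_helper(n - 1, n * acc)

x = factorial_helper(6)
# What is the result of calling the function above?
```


factorial_helper(6, 1)
= factorial_helper(5, 6 * 1) = factorial_helper(5, 6)
= factorial_helper(4, 5 * 6) = factorial_helper(4, 30)
= factorial_helper(3, 4 * 30) = factorial_helper(3, 120)
= factorial_helper(2, 3 * 120) = factorial_helper(2, 360)
= factorial_helper(1, 2 * 360) = factorial_helper(1, 720)
n <= 1, return acc = 720


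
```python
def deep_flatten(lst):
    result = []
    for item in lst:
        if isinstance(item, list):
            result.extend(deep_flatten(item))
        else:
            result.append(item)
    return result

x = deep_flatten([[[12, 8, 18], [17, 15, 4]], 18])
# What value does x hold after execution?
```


deep_flatten([[[12, 8, 18], [17, 15, 4]], 18])
Processing each element:
  [[12, 8, 18], [17, 15, 4]] is a list -> deep_flatten recursively -> [12, 8, 18, 17, 15, 4]
  18 is not a list -> append 18
= [12, 8, 18, 17, 15, 4, 18]


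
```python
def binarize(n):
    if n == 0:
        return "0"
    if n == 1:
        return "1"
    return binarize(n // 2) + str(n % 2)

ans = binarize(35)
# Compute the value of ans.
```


binarize(35)
= binarize(17) + "1"
= binarize(8) + "1" + "1"
= binarize(4) + "0" + "1" + "1"
= binarize(2) + "0" + "0" + "1" + "1"
= binarize(1) + "0" + "0" + "0" + "1" + "1"
= "1" + "0" + "0" + "0" + "1" + "1"
= "100011"


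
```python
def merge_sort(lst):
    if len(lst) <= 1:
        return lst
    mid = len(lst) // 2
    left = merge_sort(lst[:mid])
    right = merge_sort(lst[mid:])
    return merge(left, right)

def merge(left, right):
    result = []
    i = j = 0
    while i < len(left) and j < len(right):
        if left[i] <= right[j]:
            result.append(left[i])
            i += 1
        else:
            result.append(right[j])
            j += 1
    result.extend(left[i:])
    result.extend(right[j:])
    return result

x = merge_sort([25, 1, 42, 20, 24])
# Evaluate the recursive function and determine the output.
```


merge_sort([25, 1, 42, 20, 24])
Split into [25, 1] and [42, 20, 24]
Left sorted: [1, 25]
Right sorted: [20, 24, 42]
Merge [1, 25] and [20, 24, 42]
= [1, 20, 24, 25, 42]


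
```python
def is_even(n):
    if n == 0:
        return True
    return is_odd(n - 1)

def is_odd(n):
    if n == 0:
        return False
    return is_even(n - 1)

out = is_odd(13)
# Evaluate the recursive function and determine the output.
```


is_odd(13)
= is_even(12)
= is_odd(11)
= is_even(10)
= is_odd(9)
= is_even(8)
= is_odd(7)
= is_even(6)
= is_odd(5)
= is_even(4)
= is_odd(3)
= is_even(2)
= is_odd(1)
= is_even(0)
n == 0: return True
= True


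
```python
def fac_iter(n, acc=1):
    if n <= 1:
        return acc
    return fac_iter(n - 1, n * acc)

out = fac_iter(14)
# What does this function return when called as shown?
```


fac_iter(14, 1)
= fac_iter(13, 14 * 1) = fac_iter(13, 14)
= fac_iter(12, 13 * 14) = fac_iter(12, 182)
= fac_iter(11, 12 * 182) = fac_iter(11, 2184)
= fac_iter(10, 11 * 2184) = fac_iter(10, 24024)
= fac_iter(9, 10 * 24024) = fac_iter(9, 240240)
= fac_iter(8, 9 * 240240) = fac_iter(8, 2162160)
= fac_iter(7, 8 * 2162160) = fac_iter(7, 17297280)
= fac_iter(6, 7 * 17297280) = fac_iter(6, 121080960)
= fac_iter(5, 6 * 121080960) = fac_iter(5, 726485760)
= fac_iter(4, 5 * 726485760) = fac_iter(4, 3632428800)
= fac_iter(3, 4 * 3632428800) = fac_iter(3, 14529715200)
= fac_iter(2, 3 * 14529715200) = fac_iter(2, 43589145600)
= fac_iter(1, 2 * 43589145600) = fac_iter(1, 87178291200)
n <= 1, return acc = 87178291200


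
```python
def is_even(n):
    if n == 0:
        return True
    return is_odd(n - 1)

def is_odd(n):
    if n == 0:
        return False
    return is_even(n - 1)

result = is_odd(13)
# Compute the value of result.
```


is_odd(13)
= is_even(12)
= is_odd(11)
= is_even(10)
= is_odd(9)
= is_even(8)
= is_odd(7)
= is_even(6)
= is_odd(5)
= is_even(4)
= is_odd(3)
= is_even(2)
= is_odd(1)
= is_even(0)
n == 0: return True
= True


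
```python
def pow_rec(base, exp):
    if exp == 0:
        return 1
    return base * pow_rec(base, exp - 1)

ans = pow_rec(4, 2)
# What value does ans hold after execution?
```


pow_rec(4, 2)
= 4 * pow_rec(4, 1)
= 4 * 4 * pow_rec(4, 0)
= 4 * 4 * 1
= 16


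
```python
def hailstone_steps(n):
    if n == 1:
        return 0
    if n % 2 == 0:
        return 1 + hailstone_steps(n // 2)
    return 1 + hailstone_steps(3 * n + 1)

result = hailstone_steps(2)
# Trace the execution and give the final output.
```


hailstone_steps(2)
2 is even -> hailstone_steps(1)
Reached 1 after 1 steps
= 1


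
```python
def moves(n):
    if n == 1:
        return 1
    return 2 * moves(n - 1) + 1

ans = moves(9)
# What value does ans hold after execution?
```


moves(9)
= 2 * moves(8) + 1
= 2 * (2 * moves(7) + 1) + 1
= 2 * (2 * (2 * moves(6) + 1) + 1) + 1
= 2 * (2 * (2 * (2 * moves(5) + 1) + 1) + 1) + 1
= 2 * (2 * (2 * (2 * (2 * moves(4) + 1) + 1) + 1) + 1) + 1
= 2 * (2 * (2 * (2 * (2 * (2 * moves(3) + 1) + 1) + 1) + 1) + 1) + 1
= 2 * (2 * (2 * (2 * (2 * (2 * (2 * moves(2) + 1) + 1) + 1) + 1) + 1) + 1) + 1
= 2 * (2 * (2 * (2 * (2 * (2 * (2 * (2 * moves(1) + 1) + 1) + 1) + 1) + 1) + 1) + 1) + 1
Now compute bottom-up:
moves(1) = 1
moves(2) = 2 * 1 + 1 = 3
moves(3) = 2 * 3 + 1 = 7
moves(4) = 2 * 7 + 1 = 15
moves(5) = 2 * 15 + 1 = 31
moves(6) = 2 * 31 + 1 = 63
moves(7) = 2 * 63 + 1 = 127
moves(8) = 2 * 127 + 1 = 255
moves(9) = 2 * 255 + 1 = 511
= 511


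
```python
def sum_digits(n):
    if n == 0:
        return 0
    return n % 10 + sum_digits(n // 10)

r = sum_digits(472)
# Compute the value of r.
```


sum_digits(472)
= 2 + sum_digits(47)
= 2 + 7 + sum_digits(4)
= 2 + 7 + 4 + sum_digits(0)
= 2 + 7 + 4 + 0
= 13


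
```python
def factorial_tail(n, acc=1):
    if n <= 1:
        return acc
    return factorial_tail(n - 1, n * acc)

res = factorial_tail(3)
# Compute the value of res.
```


factorial_tail(3, 1)
= factorial_tail(2, 3 * 1) = factorial_tail(2, 3)
= factorial_tail(1, 2 * 3) = factorial_tail(1, 6)
n <= 1, return acc = 6


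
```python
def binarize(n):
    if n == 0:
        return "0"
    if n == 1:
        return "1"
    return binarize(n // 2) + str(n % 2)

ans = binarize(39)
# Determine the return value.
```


binarize(39)
= binarize(19) + "1"
= binarize(9) + "1" + "1"
= binarize(4) + "1" + "1" + "1"
= binarize(2) + "0" + "1" + "1" + "1"
= binarize(1) + "0" + "0" + "1" + "1" + "1"
= "1" + "0" + "0" + "1" + "1" + "1"
= "100111"


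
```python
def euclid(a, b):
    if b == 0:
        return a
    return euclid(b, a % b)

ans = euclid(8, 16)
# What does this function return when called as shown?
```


euclid(8, 16)
= euclid(16, 8 % 16) = euclid(16, 8)
= euclid(8, 16 % 8) = euclid(8, 0)
b == 0, return a = 8


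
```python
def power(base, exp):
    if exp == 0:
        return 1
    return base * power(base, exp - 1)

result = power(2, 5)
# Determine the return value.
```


power(2, 5)
= 2 * power(2, 4)
= 2 * 2 * power(2, 3)
= 2 * 2 * 2 * power(2, 2)
= 2 * 2 * 2 * 2 * power(2, 1)
= 2 * 2 * 2 * 2 * 2 * power(2, 0)
= 2 * 2 * 2 * 2 * 2 * 1
= 32


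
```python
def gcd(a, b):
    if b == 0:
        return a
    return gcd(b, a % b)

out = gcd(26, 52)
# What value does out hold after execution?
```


gcd(26, 52)
= gcd(52, 26 % 52) = gcd(52, 26)
= gcd(26, 52 % 26) = gcd(26, 0)
b == 0, return a = 26


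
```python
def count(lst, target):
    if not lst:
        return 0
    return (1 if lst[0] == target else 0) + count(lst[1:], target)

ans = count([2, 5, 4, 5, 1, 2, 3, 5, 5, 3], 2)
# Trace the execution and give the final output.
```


count([2, 5, 4, 5, 1, 2, 3, 5, 5, 3], 2)
lst[0]=2 == 2: 1 + count([5, 4, 5, 1, 2, 3, 5, 5, 3], 2)
lst[0]=5 != 2: 0 + count([4, 5, 1, 2, 3, 5, 5, 3], 2)
lst[0]=4 != 2: 0 + count([5, 1, 2, 3, 5, 5, 3], 2)
lst[0]=5 != 2: 0 + count([1, 2, 3, 5, 5, 3], 2)
lst[0]=1 != 2: 0 + count([2, 3, 5, 5, 3], 2)
lst[0]=2 == 2: 1 + count([3, 5, 5, 3], 2)
lst[0]=3 != 2: 0 + count([5, 5, 3], 2)
lst[0]=5 != 2: 0 + count([5, 3], 2)
lst[0]=5 != 2: 0 + count([3], 2)
lst[0]=3 != 2: 0 + count([], 2)
= 2


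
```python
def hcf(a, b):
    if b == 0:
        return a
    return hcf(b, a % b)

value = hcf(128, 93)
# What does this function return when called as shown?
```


hcf(128, 93)
= hcf(93, 128 % 93) = hcf(93, 35)
= hcf(35, 93 % 35) = hcf(35, 23)
= hcf(23, 35 % 23) = hcf(23, 12)
= hcf(12, 23 % 12) = hcf(12, 11)
= hcf(11, 12 % 11) = hcf(11, 1)
= hcf(1, 11 % 1) = hcf(1, 0)
b == 0, return a = 1


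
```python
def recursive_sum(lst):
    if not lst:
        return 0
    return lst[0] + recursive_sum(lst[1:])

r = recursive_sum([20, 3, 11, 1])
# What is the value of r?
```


recursive_sum([20, 3, 11, 1])
= 20 + recursive_sum([3, 11, 1])
= 20 + 3 + recursive_sum([11, 1])
= 20 + 3 + 11 + recursive_sum([1])
= 20 + 3 + 11 + 1 + recursive_sum([])
= 20 + 3 + 11 + 1 + 0
= 35


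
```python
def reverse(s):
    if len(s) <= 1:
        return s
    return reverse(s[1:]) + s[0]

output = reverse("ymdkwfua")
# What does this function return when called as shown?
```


reverse("ymdkwfua")
= reverse("mdkwfua") + "y"
= reverse("dkwfua") + "m" + "y"
= reverse("kwfua") + "d" + "m" + "y"
= reverse("wfua") + "k" + "d" + "m" + "y"
= reverse("fua") + "w" + "k" + "d" + "m" + "y"
= reverse("ua") + "f" + "w" + "k" + "d" + "m" + "y"
= reverse("a") + "u" + "f" + "w" + "k" + "d" + "m" + "y"
= "a" + "u" + "f" + "w" + "k" + "d" + "m" + "y"
= "aufwkdmy"


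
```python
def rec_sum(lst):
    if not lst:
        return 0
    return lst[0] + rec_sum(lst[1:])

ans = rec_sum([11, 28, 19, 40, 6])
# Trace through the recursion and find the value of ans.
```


rec_sum([11, 28, 19, 40, 6])
= 11 + rec_sum([28, 19, 40, 6])
= 11 + 28 + rec_sum([19, 40, 6])
= 11 + 28 + 19 + rec_sum([40, 6])
= 11 + 28 + 19 + 40 + rec_sum([6])
= 11 + 28 + 19 + 40 + 6 + rec_sum([])
= 11 + 28 + 19 + 40 + 6 + 0
= 104


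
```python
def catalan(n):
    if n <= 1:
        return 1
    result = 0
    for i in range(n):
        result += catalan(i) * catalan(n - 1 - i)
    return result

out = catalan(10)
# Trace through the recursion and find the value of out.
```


catalan(10)
= sum of catalan(i) * catalan(10-1-i) for i in 0..9
First compute sub-values bottom-up:
  catalan(0) = 1, catalan(1) = 1
  catalan(2) = 1*1 + 1*1 = 2
  catalan(3) = 1*2 + 1*1 + 2*1 = 5
  catalan(4) = 1*5 + 1*2 + 2*1 + 5*1 = 14
  catalan(5) = 1*14 + 1*5 + 2*2 + 5*1 + 14*1 = 42
  catalan(6) = 1*42 + 1*14 + 2*5 + 5*2 + 14*1 + 42*1 = 132
  catalan(7) = 1*132 + 1*42 + 2*14 + 5*5 + 14*2 + 42*1 + 132*1 = 429
  catalan(8) = 1*429 + 1*132 + 2*42 + 5*14 + 14*5 + 42*2 + 132*1 + 429*1 = 1430
  catalan(9) = 1*1430 + 1*429 + 2*132 + 5*42 + 14*14 + 42*5 + 132*2 + 429*1 + 1430*1 = 4862
Now catalan(10):
  catalan(0)*catalan(9) = 1*4862 = 4862
  catalan(1)*catalan(8) = 1*1430 = 1430
  catalan(2)*catalan(7) = 2*429 = 858
  catalan(3)*catalan(6) = 5*132 = 660
  catalan(4)*catalan(5) = 14*42 = 588
  catalan(5)*catalan(4) = 42*14 = 588
  catalan(6)*catalan(3) = 132*5 = 660
  catalan(7)*catalan(2) = 429*2 = 858
  catalan(8)*catalan(1) = 1430*1 = 1430
  catalan(9)*catalan(0) = 4862*1 = 4862
= 4862 + 1430 + 858 + 660 + 588 + 588 + 660 + 858 + 1430 + 4862
= 16796


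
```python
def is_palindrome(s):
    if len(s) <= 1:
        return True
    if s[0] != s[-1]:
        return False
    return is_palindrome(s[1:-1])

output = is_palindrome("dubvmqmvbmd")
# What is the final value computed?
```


is_palindrome("dubvmqmvbmd")
"dubvmqmvbmd": s[0]='d' == s[-1]='d' -> is_palindrome("ubvmqmvbm")
"ubvmqmvbm": s[0]='u' != s[-1]='m' -> False
= False


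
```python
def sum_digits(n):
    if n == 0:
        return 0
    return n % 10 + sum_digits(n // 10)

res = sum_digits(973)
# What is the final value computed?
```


sum_digits(973)
= 3 + sum_digits(97)
= 3 + 7 + sum_digits(9)
= 3 + 7 + 9 + sum_digits(0)
= 3 + 7 + 9 + 0
= 19


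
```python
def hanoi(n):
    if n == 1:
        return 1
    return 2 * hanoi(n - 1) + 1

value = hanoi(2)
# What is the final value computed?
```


hanoi(2)
= 2 * hanoi(1) + 1
Now compute bottom-up:
hanoi(1) = 1
hanoi(2) = 2 * 1 + 1 = 3
= 3


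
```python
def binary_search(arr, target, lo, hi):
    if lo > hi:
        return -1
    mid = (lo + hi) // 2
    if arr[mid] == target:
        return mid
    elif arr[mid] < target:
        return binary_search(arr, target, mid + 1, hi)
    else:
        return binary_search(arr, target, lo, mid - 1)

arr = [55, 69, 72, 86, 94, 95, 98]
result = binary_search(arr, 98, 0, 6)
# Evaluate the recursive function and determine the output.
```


binary_search(arr, 98, 0, 6)
lo=0, hi=6, mid=3, arr[mid]=86
86 < 98, search right half
lo=4, hi=6, mid=5, arr[mid]=95
95 < 98, search right half
lo=6, hi=6, mid=6, arr[mid]=98
arr[6] == 98, found at index 6
= 6


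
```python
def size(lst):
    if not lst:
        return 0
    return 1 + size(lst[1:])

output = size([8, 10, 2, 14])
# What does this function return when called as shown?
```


size([8, 10, 2, 14])
= 1 + size([10, 2, 14])
= 1 + 1 + size([2, 14])
= 1 + 1 + 1 + size([14])
= 1 + 1 + 1 + 1 + size([])
= 1 + 1 + 1 + 1 + 0
= 4


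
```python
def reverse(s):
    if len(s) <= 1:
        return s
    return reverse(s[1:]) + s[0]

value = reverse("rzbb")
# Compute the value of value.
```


reverse("rzbb")
= reverse("zbb") + "r"
= reverse("bb") + "z" + "r"
= reverse("b") + "b" + "z" + "r"
= "b" + "b" + "z" + "r"
= "bbzr"


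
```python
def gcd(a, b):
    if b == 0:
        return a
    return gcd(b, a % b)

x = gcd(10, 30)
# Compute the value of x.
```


gcd(10, 30)
= gcd(30, 10 % 30) = gcd(30, 10)
= gcd(10, 30 % 10) = gcd(10, 0)
b == 0, return a = 10


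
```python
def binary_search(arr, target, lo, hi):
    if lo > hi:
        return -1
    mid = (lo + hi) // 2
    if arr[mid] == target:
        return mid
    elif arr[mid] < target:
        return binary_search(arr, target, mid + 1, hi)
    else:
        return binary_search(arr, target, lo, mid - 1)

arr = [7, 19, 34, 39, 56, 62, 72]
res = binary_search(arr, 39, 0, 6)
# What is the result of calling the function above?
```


binary_search(arr, 39, 0, 6)
lo=0, hi=6, mid=3, arr[mid]=39
arr[3] == 39, found at index 3
= 3


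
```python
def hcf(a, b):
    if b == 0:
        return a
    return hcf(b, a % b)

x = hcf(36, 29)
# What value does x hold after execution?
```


hcf(36, 29)
= hcf(29, 36 % 29) = hcf(29, 7)
= hcf(7, 29 % 7) = hcf(7, 1)
= hcf(1, 7 % 1) = hcf(1, 0)
b == 0, return a = 1


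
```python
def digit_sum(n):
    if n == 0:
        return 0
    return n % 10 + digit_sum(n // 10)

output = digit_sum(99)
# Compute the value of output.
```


digit_sum(99)
= 9 + digit_sum(9)
= 9 + 9 + digit_sum(0)
= 9 + 9 + 0
= 18


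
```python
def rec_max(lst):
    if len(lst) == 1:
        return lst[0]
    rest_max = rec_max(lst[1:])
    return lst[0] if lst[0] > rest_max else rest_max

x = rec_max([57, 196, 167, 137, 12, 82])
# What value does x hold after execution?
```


rec_max([57, 196, 167, 137, 12, 82])
= compare 57 with rec_max([196, 167, 137, 12, 82])
= compare 196 with rec_max([167, 137, 12, 82])
= compare 167 with rec_max([137, 12, 82])
= compare 137 with rec_max([12, 82])
= compare 12 with rec_max([82])
Base: rec_max([82]) = 82
compare 12 with 82: max = 82
compare 137 with 82: max = 137
compare 167 with 137: max = 167
compare 196 with 167: max = 196
compare 57 with 196: max = 196
= 196


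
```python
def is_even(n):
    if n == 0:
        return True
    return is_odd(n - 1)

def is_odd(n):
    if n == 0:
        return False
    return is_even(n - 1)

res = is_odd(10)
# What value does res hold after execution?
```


is_odd(10)
= is_even(9)
= is_odd(8)
= is_even(7)
= is_odd(6)
= is_even(5)
= is_odd(4)
= is_even(3)
= is_odd(2)
= is_even(1)
= is_odd(0)
n == 0: return False
= False


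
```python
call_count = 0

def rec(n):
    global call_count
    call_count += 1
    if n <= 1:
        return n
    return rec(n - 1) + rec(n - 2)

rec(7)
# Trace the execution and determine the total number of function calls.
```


rec(7) calls rec(6) and rec(5); each non-base call branches into two more.
Let C(k) = total number of calls made by rec(k), including the call to rec(k) itself.
Base cases: C(0) = 1, C(1) = 1
Recurrence: C(k) = 1 + C(k-1) + C(k-2)
  C(2) = 1 + C(1) + C(0) = 1 + 1 + 1 = 3
  C(3) = 1 + C(2) + C(1) = 1 + 3 + 1 = 5
  C(4) = 1 + C(3) + C(2) = 1 + 5 + 3 = 9
  C(5) = 1 + C(4) + C(3) = 1 + 9 + 5 = 15
  C(6) = 1 + C(5) + C(4) = 1 + 15 + 9 = 25
  C(7) = 1 + C(6) + C(5) = 1 + 25 + 15 = 41
Total calls = C(7) = 41


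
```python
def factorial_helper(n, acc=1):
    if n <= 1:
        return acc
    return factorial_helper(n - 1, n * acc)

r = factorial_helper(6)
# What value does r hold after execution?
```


factorial_helper(6, 1)
= factorial_helper(5, 6 * 1) = factorial_helper(5, 6)
= factorial_helper(4, 5 * 6) = factorial_helper(4, 30)
= factorial_helper(3, 4 * 30) = factorial_helper(3, 120)
= factorial_helper(2, 3 * 120) = factorial_helper(2, 360)
= factorial_helper(1, 2 * 360) = factorial_helper(1, 720)
n <= 1, return acc = 720


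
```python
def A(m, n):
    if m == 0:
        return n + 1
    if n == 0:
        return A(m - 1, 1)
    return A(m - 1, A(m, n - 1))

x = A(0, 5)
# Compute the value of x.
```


A(0, 5)
m == 0: return 5 + 1 = 6
= 6


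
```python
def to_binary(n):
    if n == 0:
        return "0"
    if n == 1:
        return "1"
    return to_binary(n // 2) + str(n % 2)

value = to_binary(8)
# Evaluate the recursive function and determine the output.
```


to_binary(8)
= to_binary(4) + "0"
= to_binary(2) + "0" + "0"
= to_binary(1) + "0" + "0" + "0"
= "1" + "0" + "0" + "0"
= "1000"


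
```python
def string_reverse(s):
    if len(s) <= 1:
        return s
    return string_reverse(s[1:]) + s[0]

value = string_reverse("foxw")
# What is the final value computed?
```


string_reverse("foxw")
= string_reverse("oxw") + "f"
= string_reverse("xw") + "o" + "f"
= string_reverse("w") + "x" + "o" + "f"
= "w" + "x" + "o" + "f"
= "wxof"


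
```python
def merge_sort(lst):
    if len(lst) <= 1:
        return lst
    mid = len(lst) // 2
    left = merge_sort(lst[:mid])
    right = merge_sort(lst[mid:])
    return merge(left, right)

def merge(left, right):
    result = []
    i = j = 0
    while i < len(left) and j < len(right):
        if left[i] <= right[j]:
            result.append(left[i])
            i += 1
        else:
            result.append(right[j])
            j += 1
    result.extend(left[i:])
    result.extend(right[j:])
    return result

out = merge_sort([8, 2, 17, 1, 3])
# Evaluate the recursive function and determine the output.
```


merge_sort([8, 2, 17, 1, 3])
Split into [8, 2] and [17, 1, 3]
Left sorted: [2, 8]
Right sorted: [1, 3, 17]
Merge [2, 8] and [1, 3, 17]
= [1, 2, 3, 8, 17]


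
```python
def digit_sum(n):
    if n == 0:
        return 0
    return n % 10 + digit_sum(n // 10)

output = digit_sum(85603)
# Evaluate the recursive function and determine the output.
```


digit_sum(85603)
= 3 + digit_sum(8560)
= 3 + 0 + digit_sum(856)
= 3 + 0 + 6 + digit_sum(85)
= 3 + 0 + 6 + 5 + digit_sum(8)
= 3 + 0 + 6 + 5 + 8 + digit_sum(0)
= 3 + 0 + 6 + 5 + 8 + 0
= 22


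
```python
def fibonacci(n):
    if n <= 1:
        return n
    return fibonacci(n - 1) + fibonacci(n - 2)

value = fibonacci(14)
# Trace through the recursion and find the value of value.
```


fibonacci(14)
= fibonacci(13) + fibonacci(12)
= (fibonacci(12) + fibonacci(11)) + fibonacci(12)
Computing bottom-up: fibonacci(0)=0, fibonacci(1)=1, fibonacci(2)=1, fibonacci(3)=2, fibonacci(4)=3, fibonacci(5)=5, fibonacci(6)=8, fibonacci(7)=13, fibonacci(8)=21, fibonacci(9)=34, fibonacci(10)=55, fibonacci(11)=89, fibonacci(12)=144, fibonacci(13)=233, fibonacci(14)=377
= 377


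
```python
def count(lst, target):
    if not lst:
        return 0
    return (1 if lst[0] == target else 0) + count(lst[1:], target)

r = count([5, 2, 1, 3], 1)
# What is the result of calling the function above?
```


count([5, 2, 1, 3], 1)
lst[0]=5 != 1: 0 + count([2, 1, 3], 1)
lst[0]=2 != 1: 0 + count([1, 3], 1)
lst[0]=1 == 1: 1 + count([3], 1)
lst[0]=3 != 1: 0 + count([], 1)
= 1


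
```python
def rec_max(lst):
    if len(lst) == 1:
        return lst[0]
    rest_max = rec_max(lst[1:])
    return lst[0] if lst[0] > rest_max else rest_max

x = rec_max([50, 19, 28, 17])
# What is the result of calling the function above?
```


rec_max([50, 19, 28, 17])
= compare 50 with rec_max([19, 28, 17])
= compare 19 with rec_max([28, 17])
= compare 28 with rec_max([17])
Base: rec_max([17]) = 17
compare 28 with 17: max = 28
compare 19 with 28: max = 28
compare 50 with 28: max = 50
= 50
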